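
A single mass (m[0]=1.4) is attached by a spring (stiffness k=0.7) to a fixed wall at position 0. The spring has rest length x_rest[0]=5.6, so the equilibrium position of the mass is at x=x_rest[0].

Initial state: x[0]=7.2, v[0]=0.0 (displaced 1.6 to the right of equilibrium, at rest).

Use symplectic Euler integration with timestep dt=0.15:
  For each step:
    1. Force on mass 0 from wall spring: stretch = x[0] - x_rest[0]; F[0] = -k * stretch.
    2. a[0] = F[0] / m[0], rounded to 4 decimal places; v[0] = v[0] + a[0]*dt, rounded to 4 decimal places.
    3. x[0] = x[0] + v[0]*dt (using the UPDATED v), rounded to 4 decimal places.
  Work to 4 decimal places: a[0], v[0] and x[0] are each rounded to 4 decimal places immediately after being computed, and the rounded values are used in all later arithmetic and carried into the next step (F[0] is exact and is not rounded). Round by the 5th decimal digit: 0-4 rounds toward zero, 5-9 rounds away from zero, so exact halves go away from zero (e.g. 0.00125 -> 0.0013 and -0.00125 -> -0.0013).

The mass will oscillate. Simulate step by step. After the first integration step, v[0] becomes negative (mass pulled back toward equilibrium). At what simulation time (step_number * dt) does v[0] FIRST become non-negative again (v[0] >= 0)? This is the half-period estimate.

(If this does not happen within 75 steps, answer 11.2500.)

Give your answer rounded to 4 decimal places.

Answer: 4.5000

Derivation:
Step 0: x=[7.2000] v=[0.0000]
Step 1: x=[7.1820] v=[-0.1200]
Step 2: x=[7.1462] v=[-0.2387]
Step 3: x=[7.0930] v=[-0.3547]
Step 4: x=[7.0230] v=[-0.4667]
Step 5: x=[6.9370] v=[-0.5734]
Step 6: x=[6.8359] v=[-0.6737]
Step 7: x=[6.7209] v=[-0.7664]
Step 8: x=[6.5933] v=[-0.8505]
Step 9: x=[6.4546] v=[-0.9250]
Step 10: x=[6.3062] v=[-0.9891]
Step 11: x=[6.1499] v=[-1.0421]
Step 12: x=[5.9874] v=[-1.0834]
Step 13: x=[5.8205] v=[-1.1125]
Step 14: x=[5.6512] v=[-1.1290]
Step 15: x=[5.4813] v=[-1.1328]
Step 16: x=[5.3127] v=[-1.1239]
Step 17: x=[5.1474] v=[-1.1023]
Step 18: x=[4.9871] v=[-1.0684]
Step 19: x=[4.8337] v=[-1.0224]
Step 20: x=[4.6890] v=[-0.9649]
Step 21: x=[4.5545] v=[-0.8966]
Step 22: x=[4.4318] v=[-0.8182]
Step 23: x=[4.3222] v=[-0.7306]
Step 24: x=[4.2270] v=[-0.6348]
Step 25: x=[4.1472] v=[-0.5318]
Step 26: x=[4.0838] v=[-0.4228]
Step 27: x=[4.0374] v=[-0.3091]
Step 28: x=[4.0086] v=[-0.1919]
Step 29: x=[3.9977] v=[-0.0725]
Step 30: x=[4.0049] v=[0.0477]
First v>=0 after going negative at step 30, time=4.5000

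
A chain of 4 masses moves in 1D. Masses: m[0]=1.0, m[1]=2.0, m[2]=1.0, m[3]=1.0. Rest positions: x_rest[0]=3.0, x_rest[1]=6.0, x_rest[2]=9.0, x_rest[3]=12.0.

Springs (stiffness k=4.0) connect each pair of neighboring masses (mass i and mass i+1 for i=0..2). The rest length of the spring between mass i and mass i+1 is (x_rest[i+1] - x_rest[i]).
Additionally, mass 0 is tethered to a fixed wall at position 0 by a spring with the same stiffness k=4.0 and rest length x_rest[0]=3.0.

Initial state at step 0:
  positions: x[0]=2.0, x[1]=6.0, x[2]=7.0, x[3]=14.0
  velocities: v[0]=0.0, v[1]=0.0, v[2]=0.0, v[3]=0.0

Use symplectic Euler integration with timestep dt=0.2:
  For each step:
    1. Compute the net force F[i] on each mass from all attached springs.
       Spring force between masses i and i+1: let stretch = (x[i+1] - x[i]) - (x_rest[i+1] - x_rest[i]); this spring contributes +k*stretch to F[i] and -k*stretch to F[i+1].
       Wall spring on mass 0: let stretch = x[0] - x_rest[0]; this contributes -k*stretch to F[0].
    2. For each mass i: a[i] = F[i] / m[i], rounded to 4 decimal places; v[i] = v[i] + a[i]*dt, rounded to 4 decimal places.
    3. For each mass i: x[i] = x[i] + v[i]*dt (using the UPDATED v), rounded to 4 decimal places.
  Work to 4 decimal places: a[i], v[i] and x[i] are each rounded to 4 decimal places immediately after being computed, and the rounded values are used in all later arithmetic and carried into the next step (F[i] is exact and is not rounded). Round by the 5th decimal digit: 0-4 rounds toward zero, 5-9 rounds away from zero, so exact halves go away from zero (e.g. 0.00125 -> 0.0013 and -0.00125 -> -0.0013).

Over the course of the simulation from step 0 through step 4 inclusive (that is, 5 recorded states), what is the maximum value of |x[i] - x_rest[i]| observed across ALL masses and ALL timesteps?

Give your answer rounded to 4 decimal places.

Answer: 2.2326

Derivation:
Step 0: x=[2.0000 6.0000 7.0000 14.0000] v=[0.0000 0.0000 0.0000 0.0000]
Step 1: x=[2.3200 5.7600 7.9600 13.3600] v=[1.6000 -1.2000 4.8000 -3.2000]
Step 2: x=[2.8192 5.4208 9.4320 12.3360] v=[2.4960 -1.6960 7.3600 -5.1200]
Step 3: x=[3.2836 5.1944 10.7268 11.3274] v=[2.3219 -1.1322 6.4742 -5.0432]
Step 4: x=[3.5283 5.2577 11.2326 10.7027] v=[1.2237 0.3164 2.5288 -3.1237]
Max displacement = 2.2326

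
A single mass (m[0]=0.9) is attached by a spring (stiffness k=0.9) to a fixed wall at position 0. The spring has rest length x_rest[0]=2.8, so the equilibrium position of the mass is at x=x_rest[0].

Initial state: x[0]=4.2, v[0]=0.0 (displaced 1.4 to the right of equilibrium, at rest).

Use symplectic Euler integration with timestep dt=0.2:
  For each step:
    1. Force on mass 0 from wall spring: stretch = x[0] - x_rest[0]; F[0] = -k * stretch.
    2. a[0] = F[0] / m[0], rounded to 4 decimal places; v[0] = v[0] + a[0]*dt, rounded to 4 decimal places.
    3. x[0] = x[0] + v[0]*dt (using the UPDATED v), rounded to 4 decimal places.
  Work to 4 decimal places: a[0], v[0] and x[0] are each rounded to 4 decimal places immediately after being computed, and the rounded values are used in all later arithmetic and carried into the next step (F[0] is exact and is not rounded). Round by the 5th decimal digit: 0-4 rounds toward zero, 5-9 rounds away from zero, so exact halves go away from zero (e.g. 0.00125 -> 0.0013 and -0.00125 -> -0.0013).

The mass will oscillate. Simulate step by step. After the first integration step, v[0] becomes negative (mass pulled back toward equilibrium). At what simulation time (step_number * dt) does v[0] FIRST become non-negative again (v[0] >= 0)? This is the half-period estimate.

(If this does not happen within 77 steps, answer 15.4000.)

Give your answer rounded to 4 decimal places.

Step 0: x=[4.2000] v=[0.0000]
Step 1: x=[4.1440] v=[-0.2800]
Step 2: x=[4.0342] v=[-0.5488]
Step 3: x=[3.8751] v=[-0.7956]
Step 4: x=[3.6730] v=[-1.0106]
Step 5: x=[3.4360] v=[-1.1852]
Step 6: x=[3.1735] v=[-1.3124]
Step 7: x=[2.8961] v=[-1.3871]
Step 8: x=[2.6148] v=[-1.4063]
Step 9: x=[2.3409] v=[-1.3693]
Step 10: x=[2.0854] v=[-1.2775]
Step 11: x=[1.8585] v=[-1.1346]
Step 12: x=[1.6692] v=[-0.9463]
Step 13: x=[1.5252] v=[-0.7201]
Step 14: x=[1.4322] v=[-0.4651]
Step 15: x=[1.3939] v=[-0.1915]
Step 16: x=[1.4118] v=[0.0897]
First v>=0 after going negative at step 16, time=3.2000

Answer: 3.2000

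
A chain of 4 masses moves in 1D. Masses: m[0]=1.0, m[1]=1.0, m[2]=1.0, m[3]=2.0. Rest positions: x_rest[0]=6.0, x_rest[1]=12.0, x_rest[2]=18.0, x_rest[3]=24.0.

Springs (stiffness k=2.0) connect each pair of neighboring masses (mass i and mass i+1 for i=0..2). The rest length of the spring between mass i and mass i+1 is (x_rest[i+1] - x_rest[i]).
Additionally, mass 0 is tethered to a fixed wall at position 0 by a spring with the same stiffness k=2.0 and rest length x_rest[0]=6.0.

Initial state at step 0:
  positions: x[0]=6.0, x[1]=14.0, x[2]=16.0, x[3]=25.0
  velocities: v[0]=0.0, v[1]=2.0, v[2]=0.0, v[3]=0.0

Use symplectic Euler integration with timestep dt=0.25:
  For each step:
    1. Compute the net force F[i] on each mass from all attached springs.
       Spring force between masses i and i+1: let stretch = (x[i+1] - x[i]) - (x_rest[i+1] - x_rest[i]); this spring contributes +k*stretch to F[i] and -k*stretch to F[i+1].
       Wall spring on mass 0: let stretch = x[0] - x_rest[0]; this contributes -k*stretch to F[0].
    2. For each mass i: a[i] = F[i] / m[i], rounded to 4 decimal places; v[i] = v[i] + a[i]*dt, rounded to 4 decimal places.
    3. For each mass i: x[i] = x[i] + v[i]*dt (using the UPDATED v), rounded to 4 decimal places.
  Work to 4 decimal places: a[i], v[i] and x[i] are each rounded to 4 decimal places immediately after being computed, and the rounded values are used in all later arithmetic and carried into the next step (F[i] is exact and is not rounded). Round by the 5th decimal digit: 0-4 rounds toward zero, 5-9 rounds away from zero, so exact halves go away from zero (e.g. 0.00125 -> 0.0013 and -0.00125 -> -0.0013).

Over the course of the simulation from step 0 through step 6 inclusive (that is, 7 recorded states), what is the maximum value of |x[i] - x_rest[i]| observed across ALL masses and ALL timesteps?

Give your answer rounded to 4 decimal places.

Answer: 3.3334

Derivation:
Step 0: x=[6.0000 14.0000 16.0000 25.0000] v=[0.0000 2.0000 0.0000 0.0000]
Step 1: x=[6.2500 13.7500 16.8750 24.8125] v=[1.0000 -1.0000 3.5000 -0.7500]
Step 2: x=[6.6563 12.9531 18.3516 24.5039] v=[1.6250 -3.1875 5.9063 -1.2344]
Step 3: x=[7.0176 12.0439 19.9224 24.1858] v=[1.4453 -3.6367 6.2832 -1.2725]
Step 4: x=[7.1300 11.4913 21.0413 23.9762] v=[0.4497 -2.2106 4.4757 -0.8384]
Step 5: x=[6.8963 11.5873 21.3334 23.9582] v=[-0.9347 0.3838 1.1682 -0.0721]
Step 6: x=[6.3870 12.3152 20.7353 24.1511] v=[-2.0374 2.9114 -2.3925 0.7717]
Max displacement = 3.3334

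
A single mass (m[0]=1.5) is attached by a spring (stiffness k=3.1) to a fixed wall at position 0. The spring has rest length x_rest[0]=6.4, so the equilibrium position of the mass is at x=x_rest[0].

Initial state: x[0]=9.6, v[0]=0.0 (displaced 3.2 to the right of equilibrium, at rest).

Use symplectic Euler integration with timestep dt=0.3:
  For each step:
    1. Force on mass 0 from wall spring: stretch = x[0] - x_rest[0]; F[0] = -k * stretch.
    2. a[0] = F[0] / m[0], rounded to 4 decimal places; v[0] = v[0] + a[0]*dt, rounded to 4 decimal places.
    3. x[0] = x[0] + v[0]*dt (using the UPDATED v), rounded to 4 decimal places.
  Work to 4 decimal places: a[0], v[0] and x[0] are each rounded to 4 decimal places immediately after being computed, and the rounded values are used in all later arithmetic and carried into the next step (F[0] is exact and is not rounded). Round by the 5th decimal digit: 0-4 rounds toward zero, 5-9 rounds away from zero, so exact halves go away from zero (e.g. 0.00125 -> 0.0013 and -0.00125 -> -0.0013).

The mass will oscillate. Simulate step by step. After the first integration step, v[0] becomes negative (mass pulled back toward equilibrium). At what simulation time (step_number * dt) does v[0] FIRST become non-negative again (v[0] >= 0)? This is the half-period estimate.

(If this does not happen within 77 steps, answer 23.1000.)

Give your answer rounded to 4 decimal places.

Answer: 2.4000

Derivation:
Step 0: x=[9.6000] v=[0.0000]
Step 1: x=[9.0048] v=[-1.9840]
Step 2: x=[7.9251] v=[-3.5990]
Step 3: x=[6.5617] v=[-4.5446]
Step 4: x=[5.1682] v=[-4.6449]
Step 5: x=[4.0038] v=[-3.8812]
Step 6: x=[3.2851] v=[-2.3956]
Step 7: x=[3.1458] v=[-0.4644]
Step 8: x=[3.6118] v=[1.5532]
First v>=0 after going negative at step 8, time=2.4000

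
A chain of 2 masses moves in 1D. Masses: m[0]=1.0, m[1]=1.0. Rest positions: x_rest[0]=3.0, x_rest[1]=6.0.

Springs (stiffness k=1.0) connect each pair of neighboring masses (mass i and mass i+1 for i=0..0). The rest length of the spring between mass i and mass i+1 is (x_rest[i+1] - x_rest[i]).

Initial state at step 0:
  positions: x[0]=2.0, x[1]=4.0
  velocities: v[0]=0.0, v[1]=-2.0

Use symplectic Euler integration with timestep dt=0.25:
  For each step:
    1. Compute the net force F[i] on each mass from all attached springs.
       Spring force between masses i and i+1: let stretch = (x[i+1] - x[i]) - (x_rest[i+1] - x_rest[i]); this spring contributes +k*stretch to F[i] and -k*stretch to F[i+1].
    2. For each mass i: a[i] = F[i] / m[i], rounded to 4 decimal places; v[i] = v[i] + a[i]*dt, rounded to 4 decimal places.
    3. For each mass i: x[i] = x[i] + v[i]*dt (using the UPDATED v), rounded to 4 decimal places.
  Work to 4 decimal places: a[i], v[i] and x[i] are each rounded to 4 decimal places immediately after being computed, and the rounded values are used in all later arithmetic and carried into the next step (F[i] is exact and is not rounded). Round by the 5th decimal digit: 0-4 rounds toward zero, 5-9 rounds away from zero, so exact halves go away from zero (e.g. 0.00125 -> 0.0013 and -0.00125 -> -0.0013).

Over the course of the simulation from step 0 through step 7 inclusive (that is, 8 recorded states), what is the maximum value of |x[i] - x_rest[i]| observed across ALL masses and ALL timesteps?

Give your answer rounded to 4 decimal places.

Answer: 3.2658

Derivation:
Step 0: x=[2.0000 4.0000] v=[0.0000 -2.0000]
Step 1: x=[1.9375 3.5625] v=[-0.2500 -1.7500]
Step 2: x=[1.7891 3.2109] v=[-0.5938 -1.4063]
Step 3: x=[1.5420 2.9580] v=[-0.9884 -1.0118]
Step 4: x=[1.1959 2.8041] v=[-1.3844 -0.6158]
Step 5: x=[0.7628 2.7371] v=[-1.7324 -0.2679]
Step 6: x=[0.2656 2.7342] v=[-1.9888 -0.0115]
Step 7: x=[-0.2648 2.7646] v=[-2.1217 0.1214]
Max displacement = 3.2658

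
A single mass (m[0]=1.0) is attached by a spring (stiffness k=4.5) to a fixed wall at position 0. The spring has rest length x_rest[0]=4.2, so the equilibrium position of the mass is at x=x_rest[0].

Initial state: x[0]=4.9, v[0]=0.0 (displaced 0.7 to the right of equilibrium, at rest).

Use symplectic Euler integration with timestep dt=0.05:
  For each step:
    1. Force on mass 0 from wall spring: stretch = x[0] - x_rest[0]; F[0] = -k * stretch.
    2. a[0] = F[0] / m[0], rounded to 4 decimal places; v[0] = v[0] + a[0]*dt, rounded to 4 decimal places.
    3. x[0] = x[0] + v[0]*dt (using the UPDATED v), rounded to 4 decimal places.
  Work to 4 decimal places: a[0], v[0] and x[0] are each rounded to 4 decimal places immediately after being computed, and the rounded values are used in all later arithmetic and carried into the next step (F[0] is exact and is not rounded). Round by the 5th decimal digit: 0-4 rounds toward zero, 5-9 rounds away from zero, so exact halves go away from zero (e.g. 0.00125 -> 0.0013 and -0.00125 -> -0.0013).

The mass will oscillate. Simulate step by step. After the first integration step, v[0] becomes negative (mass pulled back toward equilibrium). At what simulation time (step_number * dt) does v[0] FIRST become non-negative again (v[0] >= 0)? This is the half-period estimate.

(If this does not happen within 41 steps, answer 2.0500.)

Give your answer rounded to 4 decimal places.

Answer: 1.5000

Derivation:
Step 0: x=[4.9000] v=[0.0000]
Step 1: x=[4.8921] v=[-0.1575]
Step 2: x=[4.8764] v=[-0.3132]
Step 3: x=[4.8531] v=[-0.4654]
Step 4: x=[4.8225] v=[-0.6124]
Step 5: x=[4.7849] v=[-0.7525]
Step 6: x=[4.7407] v=[-0.8841]
Step 7: x=[4.6904] v=[-1.0058]
Step 8: x=[4.6346] v=[-1.1161]
Step 9: x=[4.5739] v=[-1.2139]
Step 10: x=[4.5090] v=[-1.2980]
Step 11: x=[4.4406] v=[-1.3675]
Step 12: x=[4.3695] v=[-1.4216]
Step 13: x=[4.2965] v=[-1.4597]
Step 14: x=[4.2224] v=[-1.4814]
Step 15: x=[4.1481] v=[-1.4864]
Step 16: x=[4.0744] v=[-1.4747]
Step 17: x=[4.0021] v=[-1.4464]
Step 18: x=[3.9320] v=[-1.4019]
Step 19: x=[3.8649] v=[-1.3416]
Step 20: x=[3.8016] v=[-1.2662]
Step 21: x=[3.7428] v=[-1.1766]
Step 22: x=[3.6891] v=[-1.0737]
Step 23: x=[3.6412] v=[-0.9587]
Step 24: x=[3.5996] v=[-0.8330]
Step 25: x=[3.5647] v=[-0.6979]
Step 26: x=[3.5370] v=[-0.5550]
Step 27: x=[3.5167] v=[-0.4058]
Step 28: x=[3.5041] v=[-0.2521]
Step 29: x=[3.4993] v=[-0.0955]
Step 30: x=[3.5024] v=[0.0622]
First v>=0 after going negative at step 30, time=1.5000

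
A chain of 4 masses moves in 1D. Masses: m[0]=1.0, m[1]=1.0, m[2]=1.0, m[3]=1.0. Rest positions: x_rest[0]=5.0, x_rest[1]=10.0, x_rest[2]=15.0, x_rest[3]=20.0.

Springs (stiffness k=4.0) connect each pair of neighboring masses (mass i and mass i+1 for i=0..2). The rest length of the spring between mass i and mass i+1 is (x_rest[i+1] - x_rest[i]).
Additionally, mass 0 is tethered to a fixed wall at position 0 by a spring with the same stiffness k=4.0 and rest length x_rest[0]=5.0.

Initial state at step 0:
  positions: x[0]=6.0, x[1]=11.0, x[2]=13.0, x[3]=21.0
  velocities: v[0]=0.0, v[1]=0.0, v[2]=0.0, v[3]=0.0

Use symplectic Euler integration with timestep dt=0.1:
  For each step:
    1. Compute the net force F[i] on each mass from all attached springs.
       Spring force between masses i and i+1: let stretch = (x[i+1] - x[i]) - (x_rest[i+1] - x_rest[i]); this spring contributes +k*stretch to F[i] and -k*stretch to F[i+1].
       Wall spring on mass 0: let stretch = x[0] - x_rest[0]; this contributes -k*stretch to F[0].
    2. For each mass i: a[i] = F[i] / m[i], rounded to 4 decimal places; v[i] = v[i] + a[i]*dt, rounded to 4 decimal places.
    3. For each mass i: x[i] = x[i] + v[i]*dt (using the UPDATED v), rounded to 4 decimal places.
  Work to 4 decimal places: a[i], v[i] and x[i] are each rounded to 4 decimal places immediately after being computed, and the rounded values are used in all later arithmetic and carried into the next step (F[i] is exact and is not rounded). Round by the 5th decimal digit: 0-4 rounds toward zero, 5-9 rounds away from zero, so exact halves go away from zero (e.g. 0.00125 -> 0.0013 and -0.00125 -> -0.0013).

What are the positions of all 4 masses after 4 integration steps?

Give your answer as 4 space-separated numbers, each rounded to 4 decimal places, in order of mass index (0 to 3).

Step 0: x=[6.0000 11.0000 13.0000 21.0000] v=[0.0000 0.0000 0.0000 0.0000]
Step 1: x=[5.9600 10.8800 13.2400 20.8800] v=[-0.4000 -1.2000 2.4000 -1.2000]
Step 2: x=[5.8784 10.6576 13.6912 20.6544] v=[-0.8160 -2.2240 4.5120 -2.2560]
Step 3: x=[5.7528 10.3654 14.2996 20.3503] v=[-1.2557 -2.9222 6.0838 -3.0413]
Step 4: x=[5.5816 10.0460 14.9926 20.0041] v=[-1.7118 -3.1936 6.9304 -3.4616]

Answer: 5.5816 10.0460 14.9926 20.0041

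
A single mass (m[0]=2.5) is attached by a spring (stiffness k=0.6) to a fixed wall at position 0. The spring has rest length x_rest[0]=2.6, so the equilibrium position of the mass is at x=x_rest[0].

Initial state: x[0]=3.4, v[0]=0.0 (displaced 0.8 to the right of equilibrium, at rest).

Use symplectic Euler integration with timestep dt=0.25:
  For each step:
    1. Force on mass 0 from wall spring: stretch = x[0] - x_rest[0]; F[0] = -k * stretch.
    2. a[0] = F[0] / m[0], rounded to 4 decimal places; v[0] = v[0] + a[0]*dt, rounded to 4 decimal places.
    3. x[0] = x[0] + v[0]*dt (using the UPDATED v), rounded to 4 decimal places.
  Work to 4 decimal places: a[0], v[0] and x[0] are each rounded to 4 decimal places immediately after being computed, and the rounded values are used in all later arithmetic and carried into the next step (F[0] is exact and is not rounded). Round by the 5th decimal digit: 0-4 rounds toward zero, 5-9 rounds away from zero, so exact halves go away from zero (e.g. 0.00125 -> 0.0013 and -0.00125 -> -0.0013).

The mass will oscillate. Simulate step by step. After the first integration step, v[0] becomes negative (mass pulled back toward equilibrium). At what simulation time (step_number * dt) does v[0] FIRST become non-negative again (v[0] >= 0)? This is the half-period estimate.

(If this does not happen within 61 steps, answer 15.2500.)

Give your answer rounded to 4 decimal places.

Step 0: x=[3.4000] v=[0.0000]
Step 1: x=[3.3880] v=[-0.0480]
Step 2: x=[3.3642] v=[-0.0953]
Step 3: x=[3.3289] v=[-0.1412]
Step 4: x=[3.2827] v=[-0.1849]
Step 5: x=[3.2262] v=[-0.2259]
Step 6: x=[3.1603] v=[-0.2635]
Step 7: x=[3.0860] v=[-0.2971]
Step 8: x=[3.0044] v=[-0.3263]
Step 9: x=[2.9168] v=[-0.3506]
Step 10: x=[2.8244] v=[-0.3696]
Step 11: x=[2.7286] v=[-0.3831]
Step 12: x=[2.6309] v=[-0.3908]
Step 13: x=[2.5327] v=[-0.3927]
Step 14: x=[2.4355] v=[-0.3887]
Step 15: x=[2.3408] v=[-0.3788]
Step 16: x=[2.2500] v=[-0.3633]
Step 17: x=[2.1644] v=[-0.3423]
Step 18: x=[2.0854] v=[-0.3162]
Step 19: x=[2.0141] v=[-0.2853]
Step 20: x=[1.9516] v=[-0.2502]
Step 21: x=[1.8988] v=[-0.2113]
Step 22: x=[1.8565] v=[-0.1692]
Step 23: x=[1.8254] v=[-0.1246]
Step 24: x=[1.8059] v=[-0.0781]
Step 25: x=[1.7983] v=[-0.0305]
Step 26: x=[1.8027] v=[0.0176]
First v>=0 after going negative at step 26, time=6.5000

Answer: 6.5000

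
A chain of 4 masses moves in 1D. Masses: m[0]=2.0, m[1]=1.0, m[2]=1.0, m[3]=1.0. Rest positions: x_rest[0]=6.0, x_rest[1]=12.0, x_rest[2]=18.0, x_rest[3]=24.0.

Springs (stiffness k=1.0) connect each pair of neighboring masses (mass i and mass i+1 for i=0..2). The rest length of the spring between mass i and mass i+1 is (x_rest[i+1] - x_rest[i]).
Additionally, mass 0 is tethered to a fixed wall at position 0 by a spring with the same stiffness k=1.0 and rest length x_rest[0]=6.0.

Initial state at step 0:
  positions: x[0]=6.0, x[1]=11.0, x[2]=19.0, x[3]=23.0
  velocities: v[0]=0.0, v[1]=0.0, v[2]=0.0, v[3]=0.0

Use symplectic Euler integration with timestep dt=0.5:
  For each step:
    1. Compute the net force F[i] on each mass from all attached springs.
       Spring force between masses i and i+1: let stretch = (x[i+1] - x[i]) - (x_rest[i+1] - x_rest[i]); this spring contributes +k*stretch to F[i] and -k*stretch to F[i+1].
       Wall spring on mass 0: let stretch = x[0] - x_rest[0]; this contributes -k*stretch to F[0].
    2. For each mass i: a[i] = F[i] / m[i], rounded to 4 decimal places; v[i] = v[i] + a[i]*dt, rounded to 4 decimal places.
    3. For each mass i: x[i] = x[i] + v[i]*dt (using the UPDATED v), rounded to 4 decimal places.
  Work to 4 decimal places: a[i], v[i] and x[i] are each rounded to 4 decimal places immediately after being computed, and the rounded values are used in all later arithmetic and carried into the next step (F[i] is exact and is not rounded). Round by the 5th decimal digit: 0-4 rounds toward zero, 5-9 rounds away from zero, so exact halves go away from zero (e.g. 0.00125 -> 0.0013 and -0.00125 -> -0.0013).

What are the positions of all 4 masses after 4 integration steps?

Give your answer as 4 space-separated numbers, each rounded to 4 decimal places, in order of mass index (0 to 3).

Answer: 5.9308 12.1182 17.0860 24.2130

Derivation:
Step 0: x=[6.0000 11.0000 19.0000 23.0000] v=[0.0000 0.0000 0.0000 0.0000]
Step 1: x=[5.8750 11.7500 18.0000 23.5000] v=[-0.2500 1.5000 -2.0000 1.0000]
Step 2: x=[5.7500 12.5938 16.8125 24.1250] v=[-0.2500 1.6875 -2.3750 1.2500]
Step 3: x=[5.7618 12.7813 16.3985 24.4219] v=[0.0235 0.3750 -0.8281 0.5938]
Step 4: x=[5.9308 12.1182 17.0860 24.2130] v=[0.3380 -1.3262 1.3750 -0.4179]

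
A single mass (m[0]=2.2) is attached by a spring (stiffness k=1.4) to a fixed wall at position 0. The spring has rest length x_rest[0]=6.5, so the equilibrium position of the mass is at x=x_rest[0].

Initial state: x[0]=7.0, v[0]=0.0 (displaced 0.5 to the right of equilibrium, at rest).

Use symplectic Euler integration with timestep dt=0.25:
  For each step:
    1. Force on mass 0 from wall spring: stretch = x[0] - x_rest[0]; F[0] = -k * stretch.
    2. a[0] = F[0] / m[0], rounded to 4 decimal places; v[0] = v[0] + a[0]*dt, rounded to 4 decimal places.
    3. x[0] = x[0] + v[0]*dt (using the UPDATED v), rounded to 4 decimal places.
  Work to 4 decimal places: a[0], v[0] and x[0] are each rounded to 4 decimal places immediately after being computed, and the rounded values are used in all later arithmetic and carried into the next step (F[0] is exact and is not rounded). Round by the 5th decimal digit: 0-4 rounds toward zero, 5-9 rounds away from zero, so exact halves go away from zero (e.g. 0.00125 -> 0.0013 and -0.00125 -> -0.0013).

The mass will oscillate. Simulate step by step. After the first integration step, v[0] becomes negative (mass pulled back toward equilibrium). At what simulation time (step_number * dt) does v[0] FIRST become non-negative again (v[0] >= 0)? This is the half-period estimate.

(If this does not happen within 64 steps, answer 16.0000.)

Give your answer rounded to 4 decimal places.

Answer: 4.0000

Derivation:
Step 0: x=[7.0000] v=[0.0000]
Step 1: x=[6.9801] v=[-0.0796]
Step 2: x=[6.9411] v=[-0.1560]
Step 3: x=[6.8846] v=[-0.2262]
Step 4: x=[6.8128] v=[-0.2874]
Step 5: x=[6.7285] v=[-0.3372]
Step 6: x=[6.6351] v=[-0.3736]
Step 7: x=[6.5363] v=[-0.3951]
Step 8: x=[6.4361] v=[-0.4009]
Step 9: x=[6.3384] v=[-0.3907]
Step 10: x=[6.2472] v=[-0.3650]
Step 11: x=[6.1660] v=[-0.3248]
Step 12: x=[6.0981] v=[-0.2717]
Step 13: x=[6.0462] v=[-0.2078]
Step 14: x=[6.0123] v=[-0.1356]
Step 15: x=[5.9978] v=[-0.0580]
Step 16: x=[6.0033] v=[0.0219]
First v>=0 after going negative at step 16, time=4.0000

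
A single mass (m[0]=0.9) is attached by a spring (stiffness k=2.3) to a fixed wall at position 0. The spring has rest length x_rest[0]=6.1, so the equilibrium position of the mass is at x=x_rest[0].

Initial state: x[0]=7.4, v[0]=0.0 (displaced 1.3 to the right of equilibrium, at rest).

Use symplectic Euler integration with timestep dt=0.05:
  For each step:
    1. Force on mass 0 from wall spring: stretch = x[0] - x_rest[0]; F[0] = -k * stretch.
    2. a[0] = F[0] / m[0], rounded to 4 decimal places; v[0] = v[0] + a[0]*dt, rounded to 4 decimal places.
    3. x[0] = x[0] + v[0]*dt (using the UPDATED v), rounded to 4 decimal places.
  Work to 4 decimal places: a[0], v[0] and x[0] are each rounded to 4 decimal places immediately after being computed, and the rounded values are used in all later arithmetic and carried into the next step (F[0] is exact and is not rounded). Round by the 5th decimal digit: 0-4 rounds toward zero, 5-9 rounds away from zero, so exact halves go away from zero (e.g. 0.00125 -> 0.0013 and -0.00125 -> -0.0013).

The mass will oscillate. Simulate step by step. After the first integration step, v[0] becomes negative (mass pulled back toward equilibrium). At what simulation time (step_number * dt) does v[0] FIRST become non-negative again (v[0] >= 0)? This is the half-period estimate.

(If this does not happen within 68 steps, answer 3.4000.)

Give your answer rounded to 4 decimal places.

Answer: 2.0000

Derivation:
Step 0: x=[7.4000] v=[0.0000]
Step 1: x=[7.3917] v=[-0.1661]
Step 2: x=[7.3751] v=[-0.3312]
Step 3: x=[7.3504] v=[-0.4941]
Step 4: x=[7.3177] v=[-0.6539]
Step 5: x=[7.2772] v=[-0.8095]
Step 6: x=[7.2292] v=[-0.9599]
Step 7: x=[7.1740] v=[-1.1042]
Step 8: x=[7.1119] v=[-1.2414]
Step 9: x=[7.0434] v=[-1.3707]
Step 10: x=[6.9688] v=[-1.4912]
Step 11: x=[6.8887] v=[-1.6022]
Step 12: x=[6.8036] v=[-1.7030]
Step 13: x=[6.7140] v=[-1.7929]
Step 14: x=[6.6204] v=[-1.8714]
Step 15: x=[6.5235] v=[-1.9379]
Step 16: x=[6.4239] v=[-1.9920]
Step 17: x=[6.3222] v=[-2.0334]
Step 18: x=[6.2191] v=[-2.0618]
Step 19: x=[6.1153] v=[-2.0770]
Step 20: x=[6.0114] v=[-2.0790]
Step 21: x=[5.9080] v=[-2.0677]
Step 22: x=[5.8058] v=[-2.0432]
Step 23: x=[5.7055] v=[-2.0056]
Step 24: x=[5.6077] v=[-1.9552]
Step 25: x=[5.5131] v=[-1.8923]
Step 26: x=[5.4222] v=[-1.8173]
Step 27: x=[5.3357] v=[-1.7307]
Step 28: x=[5.2541] v=[-1.6330]
Step 29: x=[5.1779] v=[-1.5249]
Step 30: x=[5.1075] v=[-1.4071]
Step 31: x=[5.0435] v=[-1.2803]
Step 32: x=[4.9862] v=[-1.1453]
Step 33: x=[4.9361] v=[-1.0030]
Step 34: x=[4.8934] v=[-0.8543]
Step 35: x=[4.8584] v=[-0.7001]
Step 36: x=[4.8313] v=[-0.5415]
Step 37: x=[4.8123] v=[-0.3794]
Step 38: x=[4.8016] v=[-0.2149]
Step 39: x=[4.7992] v=[-0.0490]
Step 40: x=[4.8051] v=[0.1172]
First v>=0 after going negative at step 40, time=2.0000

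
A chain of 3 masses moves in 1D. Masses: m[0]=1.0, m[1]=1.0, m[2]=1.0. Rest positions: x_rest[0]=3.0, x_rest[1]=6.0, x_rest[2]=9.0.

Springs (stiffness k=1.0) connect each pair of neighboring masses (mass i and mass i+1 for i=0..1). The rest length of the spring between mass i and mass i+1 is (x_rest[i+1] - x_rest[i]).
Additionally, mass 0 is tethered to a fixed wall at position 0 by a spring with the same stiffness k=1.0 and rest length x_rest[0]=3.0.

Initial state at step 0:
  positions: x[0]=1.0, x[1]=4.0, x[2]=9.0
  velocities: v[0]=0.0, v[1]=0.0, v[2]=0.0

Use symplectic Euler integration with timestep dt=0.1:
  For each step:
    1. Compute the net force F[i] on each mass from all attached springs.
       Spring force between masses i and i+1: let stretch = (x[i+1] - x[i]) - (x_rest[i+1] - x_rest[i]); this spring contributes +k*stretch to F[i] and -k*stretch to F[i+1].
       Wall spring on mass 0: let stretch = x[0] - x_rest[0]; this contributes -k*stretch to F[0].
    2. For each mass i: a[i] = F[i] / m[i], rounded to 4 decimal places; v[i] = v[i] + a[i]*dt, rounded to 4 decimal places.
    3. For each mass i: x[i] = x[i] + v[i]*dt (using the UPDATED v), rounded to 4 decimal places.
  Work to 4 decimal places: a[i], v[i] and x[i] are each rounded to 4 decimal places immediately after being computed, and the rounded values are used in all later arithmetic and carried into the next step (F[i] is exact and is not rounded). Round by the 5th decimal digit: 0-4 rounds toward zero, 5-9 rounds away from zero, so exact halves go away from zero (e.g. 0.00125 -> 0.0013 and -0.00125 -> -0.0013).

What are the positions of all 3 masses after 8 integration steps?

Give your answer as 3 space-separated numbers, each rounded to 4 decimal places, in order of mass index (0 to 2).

Step 0: x=[1.0000 4.0000 9.0000] v=[0.0000 0.0000 0.0000]
Step 1: x=[1.0200 4.0200 8.9800] v=[0.2000 0.2000 -0.2000]
Step 2: x=[1.0598 4.0596 8.9404] v=[0.3980 0.3960 -0.3960]
Step 3: x=[1.1190 4.1180 8.8820] v=[0.5920 0.5841 -0.5841]
Step 4: x=[1.1970 4.1941 8.8060] v=[0.7800 0.7606 -0.7605]
Step 5: x=[1.2930 4.2863 8.7138] v=[0.9600 0.9221 -0.9217]
Step 6: x=[1.4060 4.3929 8.6074] v=[1.1300 1.0655 -1.0645]
Step 7: x=[1.5348 4.5117 8.4888] v=[1.2881 1.1883 -1.1860]
Step 8: x=[1.6780 4.6405 8.3604] v=[1.4323 1.2883 -1.2837]

Answer: 1.6780 4.6405 8.3604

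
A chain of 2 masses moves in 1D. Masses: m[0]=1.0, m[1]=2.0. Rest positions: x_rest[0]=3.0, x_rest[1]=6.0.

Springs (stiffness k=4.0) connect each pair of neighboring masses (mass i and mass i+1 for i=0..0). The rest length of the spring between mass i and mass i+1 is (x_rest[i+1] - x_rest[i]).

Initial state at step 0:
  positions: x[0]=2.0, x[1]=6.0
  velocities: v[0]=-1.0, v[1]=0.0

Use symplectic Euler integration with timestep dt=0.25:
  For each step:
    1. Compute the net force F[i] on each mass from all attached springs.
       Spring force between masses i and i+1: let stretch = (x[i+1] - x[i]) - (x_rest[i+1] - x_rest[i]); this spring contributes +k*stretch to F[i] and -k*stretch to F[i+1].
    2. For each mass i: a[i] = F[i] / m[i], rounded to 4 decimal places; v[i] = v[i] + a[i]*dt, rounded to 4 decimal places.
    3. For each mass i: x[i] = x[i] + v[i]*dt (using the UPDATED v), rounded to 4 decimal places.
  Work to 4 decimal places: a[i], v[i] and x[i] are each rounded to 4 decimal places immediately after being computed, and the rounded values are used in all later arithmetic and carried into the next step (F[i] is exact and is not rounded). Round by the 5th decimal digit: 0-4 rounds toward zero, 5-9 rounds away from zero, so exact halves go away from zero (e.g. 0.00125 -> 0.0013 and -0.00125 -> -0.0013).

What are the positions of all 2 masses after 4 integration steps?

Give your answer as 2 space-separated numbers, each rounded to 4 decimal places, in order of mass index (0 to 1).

Step 0: x=[2.0000 6.0000] v=[-1.0000 0.0000]
Step 1: x=[2.0000 5.8750] v=[0.0000 -0.5000]
Step 2: x=[2.2188 5.6406] v=[0.8750 -0.9375]
Step 3: x=[2.5430 5.3535] v=[1.2968 -1.1484]
Step 4: x=[2.8198 5.0901] v=[1.1073 -1.0537]

Answer: 2.8198 5.0901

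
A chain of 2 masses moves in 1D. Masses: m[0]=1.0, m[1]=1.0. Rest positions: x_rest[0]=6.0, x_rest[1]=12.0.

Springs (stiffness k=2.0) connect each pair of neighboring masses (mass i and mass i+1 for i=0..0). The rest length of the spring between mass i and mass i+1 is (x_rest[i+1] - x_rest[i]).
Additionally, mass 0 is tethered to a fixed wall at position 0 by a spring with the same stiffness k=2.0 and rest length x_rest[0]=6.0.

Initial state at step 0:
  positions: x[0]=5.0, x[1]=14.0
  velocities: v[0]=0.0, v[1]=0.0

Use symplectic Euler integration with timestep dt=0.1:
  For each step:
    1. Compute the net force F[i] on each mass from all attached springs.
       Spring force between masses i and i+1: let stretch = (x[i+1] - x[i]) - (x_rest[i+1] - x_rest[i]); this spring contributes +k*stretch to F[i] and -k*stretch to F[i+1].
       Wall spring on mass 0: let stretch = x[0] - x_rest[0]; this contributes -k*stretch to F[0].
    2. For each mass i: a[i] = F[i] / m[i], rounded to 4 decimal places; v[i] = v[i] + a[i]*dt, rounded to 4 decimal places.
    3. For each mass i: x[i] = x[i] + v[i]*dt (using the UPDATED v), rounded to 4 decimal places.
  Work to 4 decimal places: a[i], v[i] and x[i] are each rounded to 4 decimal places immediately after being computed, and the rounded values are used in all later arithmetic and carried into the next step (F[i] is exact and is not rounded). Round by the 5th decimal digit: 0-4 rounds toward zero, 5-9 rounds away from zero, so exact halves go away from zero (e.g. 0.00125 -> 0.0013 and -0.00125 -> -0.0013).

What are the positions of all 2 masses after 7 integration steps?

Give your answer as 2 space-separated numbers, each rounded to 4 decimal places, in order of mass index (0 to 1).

Step 0: x=[5.0000 14.0000] v=[0.0000 0.0000]
Step 1: x=[5.0800 13.9400] v=[0.8000 -0.6000]
Step 2: x=[5.2356 13.8228] v=[1.5560 -1.1720]
Step 3: x=[5.4582 13.6539] v=[2.2263 -1.6894]
Step 4: x=[5.7356 13.4411] v=[2.7738 -2.1285]
Step 5: x=[6.0524 13.1941] v=[3.1678 -2.4696]
Step 6: x=[6.3910 12.9243] v=[3.3857 -2.6979]
Step 7: x=[6.7324 12.6438] v=[3.4142 -2.8046]

Answer: 6.7324 12.6438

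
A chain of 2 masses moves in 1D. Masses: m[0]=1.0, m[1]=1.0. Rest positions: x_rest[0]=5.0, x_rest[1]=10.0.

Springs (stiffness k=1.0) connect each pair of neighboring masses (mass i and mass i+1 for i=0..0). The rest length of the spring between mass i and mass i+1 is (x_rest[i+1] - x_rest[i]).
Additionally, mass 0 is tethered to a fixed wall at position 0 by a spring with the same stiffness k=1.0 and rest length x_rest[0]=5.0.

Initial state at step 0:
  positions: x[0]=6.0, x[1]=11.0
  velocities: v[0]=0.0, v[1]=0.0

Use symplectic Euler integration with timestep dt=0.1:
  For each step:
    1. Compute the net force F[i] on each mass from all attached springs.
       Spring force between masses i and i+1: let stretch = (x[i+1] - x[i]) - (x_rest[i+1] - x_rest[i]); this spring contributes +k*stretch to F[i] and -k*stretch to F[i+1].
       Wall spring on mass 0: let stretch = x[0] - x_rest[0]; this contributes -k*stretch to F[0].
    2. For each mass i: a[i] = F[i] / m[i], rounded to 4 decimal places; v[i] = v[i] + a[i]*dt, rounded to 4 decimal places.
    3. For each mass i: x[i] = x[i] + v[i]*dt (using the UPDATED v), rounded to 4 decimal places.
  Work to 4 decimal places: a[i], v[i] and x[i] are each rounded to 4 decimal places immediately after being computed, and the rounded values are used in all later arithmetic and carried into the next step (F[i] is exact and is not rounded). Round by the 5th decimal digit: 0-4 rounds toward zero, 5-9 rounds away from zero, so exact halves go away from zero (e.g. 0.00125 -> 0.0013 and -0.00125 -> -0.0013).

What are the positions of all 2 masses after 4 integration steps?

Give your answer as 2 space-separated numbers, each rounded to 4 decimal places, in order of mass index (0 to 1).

Step 0: x=[6.0000 11.0000] v=[0.0000 0.0000]
Step 1: x=[5.9900 11.0000] v=[-0.1000 0.0000]
Step 2: x=[5.9702 10.9999] v=[-0.1980 -0.0010]
Step 3: x=[5.9410 10.9995] v=[-0.2921 -0.0040]
Step 4: x=[5.9030 10.9985] v=[-0.3804 -0.0099]

Answer: 5.9030 10.9985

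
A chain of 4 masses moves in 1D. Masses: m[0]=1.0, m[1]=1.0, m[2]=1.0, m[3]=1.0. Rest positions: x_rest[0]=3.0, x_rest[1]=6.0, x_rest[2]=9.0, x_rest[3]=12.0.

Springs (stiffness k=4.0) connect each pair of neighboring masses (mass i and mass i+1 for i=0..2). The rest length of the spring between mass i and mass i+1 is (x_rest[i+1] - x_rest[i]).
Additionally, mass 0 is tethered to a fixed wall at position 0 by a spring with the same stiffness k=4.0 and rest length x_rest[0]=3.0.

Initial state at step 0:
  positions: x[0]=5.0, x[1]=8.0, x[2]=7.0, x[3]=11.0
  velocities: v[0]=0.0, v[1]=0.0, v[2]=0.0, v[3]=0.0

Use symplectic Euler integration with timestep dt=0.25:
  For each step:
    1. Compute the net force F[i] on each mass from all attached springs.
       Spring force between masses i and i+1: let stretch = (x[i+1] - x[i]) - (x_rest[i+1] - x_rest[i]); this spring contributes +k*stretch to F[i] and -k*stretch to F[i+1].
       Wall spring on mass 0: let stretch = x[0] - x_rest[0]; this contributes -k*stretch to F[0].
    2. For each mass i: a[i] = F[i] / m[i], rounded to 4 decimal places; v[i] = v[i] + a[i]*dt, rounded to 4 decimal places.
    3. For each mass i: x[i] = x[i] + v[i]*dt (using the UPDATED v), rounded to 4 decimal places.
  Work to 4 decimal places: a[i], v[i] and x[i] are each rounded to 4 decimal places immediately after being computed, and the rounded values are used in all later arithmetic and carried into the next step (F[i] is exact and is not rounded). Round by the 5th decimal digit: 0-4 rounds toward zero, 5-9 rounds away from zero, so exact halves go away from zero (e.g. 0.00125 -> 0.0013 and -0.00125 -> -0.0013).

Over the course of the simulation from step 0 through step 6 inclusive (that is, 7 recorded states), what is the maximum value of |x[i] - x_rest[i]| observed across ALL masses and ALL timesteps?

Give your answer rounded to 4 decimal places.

Answer: 2.5175

Derivation:
Step 0: x=[5.0000 8.0000 7.0000 11.0000] v=[0.0000 0.0000 0.0000 0.0000]
Step 1: x=[4.5000 7.0000 8.2500 10.7500] v=[-2.0000 -4.0000 5.0000 -1.0000]
Step 2: x=[3.5000 5.6875 9.8125 10.6250] v=[-4.0000 -5.2500 6.2500 -0.5000]
Step 3: x=[2.1719 4.8594 10.5469 11.0469] v=[-5.3125 -3.3125 2.9375 1.6875]
Step 4: x=[0.9727 4.7813 9.9844 12.0938] v=[-4.7969 -0.3125 -2.2500 4.1875]
Step 5: x=[0.4825 5.0518 8.6485 13.3633] v=[-1.9610 1.0820 -5.3437 5.0781]
Step 6: x=[1.0140 5.0792 7.5921 14.2041] v=[2.1258 0.1094 -4.2256 3.3633]
Max displacement = 2.5175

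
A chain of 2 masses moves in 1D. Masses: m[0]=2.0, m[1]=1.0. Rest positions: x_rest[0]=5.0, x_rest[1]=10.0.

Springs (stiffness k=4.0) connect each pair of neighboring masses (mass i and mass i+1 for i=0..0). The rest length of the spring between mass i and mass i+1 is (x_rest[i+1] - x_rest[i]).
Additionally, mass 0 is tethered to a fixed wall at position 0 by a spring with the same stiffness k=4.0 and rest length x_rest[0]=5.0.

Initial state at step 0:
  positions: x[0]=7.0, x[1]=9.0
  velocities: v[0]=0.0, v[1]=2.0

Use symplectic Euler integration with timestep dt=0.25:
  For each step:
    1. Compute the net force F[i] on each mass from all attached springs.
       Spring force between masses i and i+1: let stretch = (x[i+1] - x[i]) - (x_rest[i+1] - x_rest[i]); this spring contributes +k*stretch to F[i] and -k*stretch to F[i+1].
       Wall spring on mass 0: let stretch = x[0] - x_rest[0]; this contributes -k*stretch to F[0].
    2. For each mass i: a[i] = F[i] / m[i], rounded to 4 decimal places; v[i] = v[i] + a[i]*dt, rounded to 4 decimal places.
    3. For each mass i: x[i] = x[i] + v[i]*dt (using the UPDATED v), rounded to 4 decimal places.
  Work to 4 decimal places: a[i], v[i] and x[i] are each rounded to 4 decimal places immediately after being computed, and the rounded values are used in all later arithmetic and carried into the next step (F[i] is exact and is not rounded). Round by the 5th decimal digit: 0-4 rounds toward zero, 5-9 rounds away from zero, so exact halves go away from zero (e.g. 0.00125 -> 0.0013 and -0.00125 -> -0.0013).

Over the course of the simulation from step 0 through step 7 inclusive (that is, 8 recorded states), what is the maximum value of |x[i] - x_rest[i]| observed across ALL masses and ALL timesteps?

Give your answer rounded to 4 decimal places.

Step 0: x=[7.0000 9.0000] v=[0.0000 2.0000]
Step 1: x=[6.3750 10.2500] v=[-2.5000 5.0000]
Step 2: x=[5.4375 11.7813] v=[-3.7500 6.1250]
Step 3: x=[4.6133 12.9766] v=[-3.2969 4.7812]
Step 4: x=[4.2578 13.3311] v=[-1.4219 1.4179]
Step 5: x=[4.5043 12.6673] v=[0.9859 -2.6554]
Step 6: x=[5.2081 11.2127] v=[2.8153 -5.8184]
Step 7: x=[6.0115 9.5070] v=[3.2136 -6.8230]
Max displacement = 3.3311

Answer: 3.3311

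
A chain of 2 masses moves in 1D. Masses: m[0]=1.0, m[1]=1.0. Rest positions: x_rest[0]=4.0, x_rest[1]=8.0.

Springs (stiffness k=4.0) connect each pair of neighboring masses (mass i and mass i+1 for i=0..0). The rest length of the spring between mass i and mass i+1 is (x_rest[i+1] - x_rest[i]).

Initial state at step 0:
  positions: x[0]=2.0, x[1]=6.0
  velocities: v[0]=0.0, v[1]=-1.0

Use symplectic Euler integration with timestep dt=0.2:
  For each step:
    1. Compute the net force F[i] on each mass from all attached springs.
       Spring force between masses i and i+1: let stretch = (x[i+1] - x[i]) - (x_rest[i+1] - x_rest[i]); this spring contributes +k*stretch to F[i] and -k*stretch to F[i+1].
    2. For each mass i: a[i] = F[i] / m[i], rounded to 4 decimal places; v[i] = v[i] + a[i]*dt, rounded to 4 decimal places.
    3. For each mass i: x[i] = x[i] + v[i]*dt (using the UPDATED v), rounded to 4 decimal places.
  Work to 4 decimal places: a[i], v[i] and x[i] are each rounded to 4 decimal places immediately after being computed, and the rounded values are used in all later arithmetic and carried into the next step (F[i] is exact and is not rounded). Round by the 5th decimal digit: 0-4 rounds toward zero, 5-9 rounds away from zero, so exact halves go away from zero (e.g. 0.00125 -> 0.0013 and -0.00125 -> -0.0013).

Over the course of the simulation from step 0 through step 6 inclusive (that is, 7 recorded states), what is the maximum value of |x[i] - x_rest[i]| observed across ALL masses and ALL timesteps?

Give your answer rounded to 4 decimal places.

Answer: 2.6544

Derivation:
Step 0: x=[2.0000 6.0000] v=[0.0000 -1.0000]
Step 1: x=[2.0000 5.8000] v=[0.0000 -1.0000]
Step 2: x=[1.9680 5.6320] v=[-0.1600 -0.8400]
Step 3: x=[1.8822 5.5178] v=[-0.4288 -0.5712]
Step 4: x=[1.7381 5.4619] v=[-0.7203 -0.2797]
Step 5: x=[1.5498 5.4502] v=[-0.9413 -0.0587]
Step 6: x=[1.3456 5.4544] v=[-1.0210 0.0210]
Max displacement = 2.6544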